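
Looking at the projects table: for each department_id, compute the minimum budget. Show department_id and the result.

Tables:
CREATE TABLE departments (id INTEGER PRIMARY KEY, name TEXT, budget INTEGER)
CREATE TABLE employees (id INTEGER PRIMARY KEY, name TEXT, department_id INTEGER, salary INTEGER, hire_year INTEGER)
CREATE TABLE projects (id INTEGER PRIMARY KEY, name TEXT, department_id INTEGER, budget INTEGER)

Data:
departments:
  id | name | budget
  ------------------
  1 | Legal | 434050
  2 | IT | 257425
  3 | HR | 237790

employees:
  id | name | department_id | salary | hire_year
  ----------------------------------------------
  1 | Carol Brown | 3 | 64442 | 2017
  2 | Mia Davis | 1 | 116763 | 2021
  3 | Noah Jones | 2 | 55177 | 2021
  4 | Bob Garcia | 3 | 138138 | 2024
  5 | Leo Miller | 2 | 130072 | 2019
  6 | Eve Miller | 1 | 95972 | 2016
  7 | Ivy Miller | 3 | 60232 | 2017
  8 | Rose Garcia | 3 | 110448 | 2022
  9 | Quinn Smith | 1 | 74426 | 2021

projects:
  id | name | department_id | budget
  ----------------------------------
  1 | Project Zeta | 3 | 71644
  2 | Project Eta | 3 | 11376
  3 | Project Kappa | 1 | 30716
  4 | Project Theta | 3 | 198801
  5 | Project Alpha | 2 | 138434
SELECT department_id, MIN(budget) AS min_budget FROM projects GROUP BY department_id

Execution result:
department_id | min_budget
1 | 30716
2 | 138434
3 | 11376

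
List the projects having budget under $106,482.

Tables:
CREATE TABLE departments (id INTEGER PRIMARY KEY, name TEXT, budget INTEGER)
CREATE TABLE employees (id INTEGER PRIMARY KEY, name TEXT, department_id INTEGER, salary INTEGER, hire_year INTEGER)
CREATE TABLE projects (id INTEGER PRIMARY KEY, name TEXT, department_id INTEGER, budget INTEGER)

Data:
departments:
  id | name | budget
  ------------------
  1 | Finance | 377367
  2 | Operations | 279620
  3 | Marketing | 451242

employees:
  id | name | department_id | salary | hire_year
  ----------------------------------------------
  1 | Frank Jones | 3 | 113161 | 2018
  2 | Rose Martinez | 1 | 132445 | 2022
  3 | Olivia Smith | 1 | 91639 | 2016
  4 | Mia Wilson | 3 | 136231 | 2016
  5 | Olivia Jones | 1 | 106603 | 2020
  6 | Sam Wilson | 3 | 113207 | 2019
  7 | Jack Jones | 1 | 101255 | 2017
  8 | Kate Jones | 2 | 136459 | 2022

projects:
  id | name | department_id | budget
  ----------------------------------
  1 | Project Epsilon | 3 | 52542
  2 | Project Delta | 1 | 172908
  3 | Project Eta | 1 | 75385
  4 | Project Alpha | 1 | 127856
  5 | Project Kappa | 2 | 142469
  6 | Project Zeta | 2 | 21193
SELECT name, budget FROM projects WHERE budget < 106482

Execution result:
name | budget
Project Epsilon | 52542
Project Eta | 75385
Project Zeta | 21193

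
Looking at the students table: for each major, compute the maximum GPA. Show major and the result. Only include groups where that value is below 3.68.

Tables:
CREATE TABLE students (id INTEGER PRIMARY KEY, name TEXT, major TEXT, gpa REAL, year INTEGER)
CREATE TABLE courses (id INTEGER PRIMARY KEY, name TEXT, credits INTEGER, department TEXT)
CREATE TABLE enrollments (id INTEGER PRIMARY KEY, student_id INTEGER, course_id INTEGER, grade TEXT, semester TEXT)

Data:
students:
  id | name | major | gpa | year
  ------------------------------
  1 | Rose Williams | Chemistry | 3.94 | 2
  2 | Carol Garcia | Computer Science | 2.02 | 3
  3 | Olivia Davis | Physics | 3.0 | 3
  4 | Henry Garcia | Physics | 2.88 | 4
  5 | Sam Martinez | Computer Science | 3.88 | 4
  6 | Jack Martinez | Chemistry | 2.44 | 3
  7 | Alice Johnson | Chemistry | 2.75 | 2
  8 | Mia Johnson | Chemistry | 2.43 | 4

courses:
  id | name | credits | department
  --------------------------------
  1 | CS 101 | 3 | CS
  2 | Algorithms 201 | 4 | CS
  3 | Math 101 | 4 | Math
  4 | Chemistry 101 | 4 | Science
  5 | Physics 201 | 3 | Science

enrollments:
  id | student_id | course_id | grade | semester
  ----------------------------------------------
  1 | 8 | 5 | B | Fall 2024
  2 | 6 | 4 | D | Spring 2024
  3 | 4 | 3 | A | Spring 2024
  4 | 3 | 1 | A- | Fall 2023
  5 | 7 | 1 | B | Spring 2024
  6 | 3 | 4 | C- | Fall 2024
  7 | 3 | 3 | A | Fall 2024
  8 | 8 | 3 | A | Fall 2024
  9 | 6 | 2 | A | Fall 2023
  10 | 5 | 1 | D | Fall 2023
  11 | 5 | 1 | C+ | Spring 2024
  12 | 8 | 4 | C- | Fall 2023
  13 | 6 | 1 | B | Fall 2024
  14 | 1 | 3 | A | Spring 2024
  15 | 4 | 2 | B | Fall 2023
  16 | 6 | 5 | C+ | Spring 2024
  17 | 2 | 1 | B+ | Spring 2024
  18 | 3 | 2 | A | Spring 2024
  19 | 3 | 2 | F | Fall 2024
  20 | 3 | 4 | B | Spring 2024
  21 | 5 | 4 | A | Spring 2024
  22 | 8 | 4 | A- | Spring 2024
SELECT major, MAX(gpa) AS max_gpa FROM students GROUP BY major HAVING MAX(gpa) < 3.68

Execution result:
major | max_gpa
Physics | 3.00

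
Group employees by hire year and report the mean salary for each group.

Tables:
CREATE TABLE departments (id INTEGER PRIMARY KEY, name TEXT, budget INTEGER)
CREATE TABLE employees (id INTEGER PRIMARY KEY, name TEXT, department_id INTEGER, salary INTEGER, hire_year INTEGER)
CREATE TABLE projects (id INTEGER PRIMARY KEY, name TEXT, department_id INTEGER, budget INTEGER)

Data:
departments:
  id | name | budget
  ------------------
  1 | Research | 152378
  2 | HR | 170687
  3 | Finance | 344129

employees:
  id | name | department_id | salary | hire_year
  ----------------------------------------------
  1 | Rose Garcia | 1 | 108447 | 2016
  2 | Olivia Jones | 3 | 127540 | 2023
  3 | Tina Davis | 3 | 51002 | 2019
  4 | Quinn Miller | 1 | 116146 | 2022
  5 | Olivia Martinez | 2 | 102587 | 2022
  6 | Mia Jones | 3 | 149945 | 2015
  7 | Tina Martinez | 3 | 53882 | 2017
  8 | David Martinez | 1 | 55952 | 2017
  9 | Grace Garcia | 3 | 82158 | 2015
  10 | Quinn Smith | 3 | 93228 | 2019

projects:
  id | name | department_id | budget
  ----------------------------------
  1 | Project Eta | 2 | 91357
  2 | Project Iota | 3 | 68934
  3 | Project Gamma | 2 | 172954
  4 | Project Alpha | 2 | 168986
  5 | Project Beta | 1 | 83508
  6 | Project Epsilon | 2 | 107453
SELECT hire_year, AVG(salary) AS avg_salary FROM employees GROUP BY hire_year

Execution result:
hire_year | avg_salary
2015 | 116051.50
2016 | 108447.00
2017 | 54917.00
2019 | 72115.00
2022 | 109366.50
2023 | 127540.00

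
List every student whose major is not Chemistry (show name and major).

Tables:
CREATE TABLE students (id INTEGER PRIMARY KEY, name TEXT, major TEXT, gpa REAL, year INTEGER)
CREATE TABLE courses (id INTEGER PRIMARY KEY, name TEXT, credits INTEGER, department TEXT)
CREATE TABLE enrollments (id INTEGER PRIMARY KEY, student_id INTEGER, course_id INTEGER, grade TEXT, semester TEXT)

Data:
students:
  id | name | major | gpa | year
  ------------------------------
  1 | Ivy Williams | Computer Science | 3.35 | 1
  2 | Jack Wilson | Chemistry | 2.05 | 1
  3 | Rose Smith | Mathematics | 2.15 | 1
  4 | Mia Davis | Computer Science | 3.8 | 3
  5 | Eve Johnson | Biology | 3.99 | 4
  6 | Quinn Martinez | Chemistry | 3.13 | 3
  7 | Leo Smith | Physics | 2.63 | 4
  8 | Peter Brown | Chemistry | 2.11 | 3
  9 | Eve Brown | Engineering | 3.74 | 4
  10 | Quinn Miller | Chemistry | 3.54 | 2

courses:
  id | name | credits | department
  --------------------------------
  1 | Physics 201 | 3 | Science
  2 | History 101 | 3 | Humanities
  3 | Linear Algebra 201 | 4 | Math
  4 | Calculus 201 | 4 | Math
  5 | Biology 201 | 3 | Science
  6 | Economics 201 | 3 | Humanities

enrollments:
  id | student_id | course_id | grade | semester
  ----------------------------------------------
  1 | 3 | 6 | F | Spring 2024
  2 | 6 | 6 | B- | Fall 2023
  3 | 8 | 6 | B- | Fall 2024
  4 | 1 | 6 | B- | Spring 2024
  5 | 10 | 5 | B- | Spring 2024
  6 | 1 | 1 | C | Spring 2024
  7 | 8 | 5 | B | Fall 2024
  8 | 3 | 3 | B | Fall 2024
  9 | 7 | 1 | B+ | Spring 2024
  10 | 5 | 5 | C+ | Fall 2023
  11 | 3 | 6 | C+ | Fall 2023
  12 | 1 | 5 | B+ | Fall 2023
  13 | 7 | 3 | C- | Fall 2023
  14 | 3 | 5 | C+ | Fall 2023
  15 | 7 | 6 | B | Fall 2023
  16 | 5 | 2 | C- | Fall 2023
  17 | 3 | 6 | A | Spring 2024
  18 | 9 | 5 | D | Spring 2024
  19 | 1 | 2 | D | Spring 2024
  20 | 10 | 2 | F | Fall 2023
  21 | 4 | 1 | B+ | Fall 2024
SELECT name, major FROM students WHERE major <> 'Chemistry'

Execution result:
name | major
Ivy Williams | Computer Science
Rose Smith | Mathematics
Mia Davis | Computer Science
Eve Johnson | Biology
Leo Smith | Physics
Eve Brown | Engineering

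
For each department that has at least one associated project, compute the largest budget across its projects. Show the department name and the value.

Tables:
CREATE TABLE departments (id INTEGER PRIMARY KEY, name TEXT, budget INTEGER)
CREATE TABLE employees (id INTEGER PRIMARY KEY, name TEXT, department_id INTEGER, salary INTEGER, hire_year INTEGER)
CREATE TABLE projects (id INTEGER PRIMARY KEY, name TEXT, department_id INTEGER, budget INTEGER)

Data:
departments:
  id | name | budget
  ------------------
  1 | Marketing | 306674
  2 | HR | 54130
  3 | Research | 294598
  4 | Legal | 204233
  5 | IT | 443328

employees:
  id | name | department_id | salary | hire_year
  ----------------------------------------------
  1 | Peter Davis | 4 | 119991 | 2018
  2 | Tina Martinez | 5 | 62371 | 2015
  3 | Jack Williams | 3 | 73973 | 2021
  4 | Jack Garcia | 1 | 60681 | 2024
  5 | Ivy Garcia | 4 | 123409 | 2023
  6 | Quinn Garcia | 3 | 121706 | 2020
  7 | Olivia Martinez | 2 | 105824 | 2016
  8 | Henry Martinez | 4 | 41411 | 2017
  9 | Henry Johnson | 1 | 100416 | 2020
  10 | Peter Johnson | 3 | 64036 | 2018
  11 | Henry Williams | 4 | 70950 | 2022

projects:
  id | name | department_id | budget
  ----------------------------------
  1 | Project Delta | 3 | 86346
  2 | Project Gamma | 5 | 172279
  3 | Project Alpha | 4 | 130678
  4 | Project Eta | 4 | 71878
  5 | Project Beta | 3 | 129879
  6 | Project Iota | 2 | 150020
SELECT p.name, MAX(c.budget) AS max_budget FROM projects c JOIN departments p ON c.department_id = p.id GROUP BY p.id, p.name

Execution result:
name | max_budget
HR | 150020
Research | 129879
Legal | 130678
IT | 172279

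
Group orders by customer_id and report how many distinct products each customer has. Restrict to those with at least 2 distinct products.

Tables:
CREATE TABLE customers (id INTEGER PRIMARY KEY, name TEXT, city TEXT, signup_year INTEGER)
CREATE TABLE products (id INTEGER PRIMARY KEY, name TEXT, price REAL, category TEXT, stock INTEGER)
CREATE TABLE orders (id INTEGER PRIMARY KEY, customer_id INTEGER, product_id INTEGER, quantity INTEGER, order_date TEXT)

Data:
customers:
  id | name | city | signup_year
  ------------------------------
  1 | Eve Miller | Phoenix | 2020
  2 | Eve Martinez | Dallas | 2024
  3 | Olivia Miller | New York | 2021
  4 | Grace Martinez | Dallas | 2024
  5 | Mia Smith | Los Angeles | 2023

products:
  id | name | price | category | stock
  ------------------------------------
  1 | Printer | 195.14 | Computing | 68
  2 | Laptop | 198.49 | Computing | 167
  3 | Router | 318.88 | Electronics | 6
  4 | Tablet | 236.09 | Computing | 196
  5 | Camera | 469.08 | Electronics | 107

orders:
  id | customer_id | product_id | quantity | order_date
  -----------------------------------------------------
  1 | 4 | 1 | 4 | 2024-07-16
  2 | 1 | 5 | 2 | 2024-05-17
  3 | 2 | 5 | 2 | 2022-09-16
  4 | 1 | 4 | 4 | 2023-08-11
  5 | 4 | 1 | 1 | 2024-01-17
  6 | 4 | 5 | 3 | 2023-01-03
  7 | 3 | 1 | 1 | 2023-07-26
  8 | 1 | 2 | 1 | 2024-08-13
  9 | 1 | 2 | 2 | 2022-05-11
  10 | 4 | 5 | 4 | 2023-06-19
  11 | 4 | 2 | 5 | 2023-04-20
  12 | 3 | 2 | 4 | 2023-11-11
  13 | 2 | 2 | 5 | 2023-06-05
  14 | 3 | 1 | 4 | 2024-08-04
SELECT customer_id, COUNT(DISTINCT product_id) AS distinct_product_count FROM orders GROUP BY customer_id HAVING COUNT(DISTINCT product_id) >= 2

Execution result:
customer_id | distinct_product_count
1 | 3
2 | 2
3 | 2
4 | 3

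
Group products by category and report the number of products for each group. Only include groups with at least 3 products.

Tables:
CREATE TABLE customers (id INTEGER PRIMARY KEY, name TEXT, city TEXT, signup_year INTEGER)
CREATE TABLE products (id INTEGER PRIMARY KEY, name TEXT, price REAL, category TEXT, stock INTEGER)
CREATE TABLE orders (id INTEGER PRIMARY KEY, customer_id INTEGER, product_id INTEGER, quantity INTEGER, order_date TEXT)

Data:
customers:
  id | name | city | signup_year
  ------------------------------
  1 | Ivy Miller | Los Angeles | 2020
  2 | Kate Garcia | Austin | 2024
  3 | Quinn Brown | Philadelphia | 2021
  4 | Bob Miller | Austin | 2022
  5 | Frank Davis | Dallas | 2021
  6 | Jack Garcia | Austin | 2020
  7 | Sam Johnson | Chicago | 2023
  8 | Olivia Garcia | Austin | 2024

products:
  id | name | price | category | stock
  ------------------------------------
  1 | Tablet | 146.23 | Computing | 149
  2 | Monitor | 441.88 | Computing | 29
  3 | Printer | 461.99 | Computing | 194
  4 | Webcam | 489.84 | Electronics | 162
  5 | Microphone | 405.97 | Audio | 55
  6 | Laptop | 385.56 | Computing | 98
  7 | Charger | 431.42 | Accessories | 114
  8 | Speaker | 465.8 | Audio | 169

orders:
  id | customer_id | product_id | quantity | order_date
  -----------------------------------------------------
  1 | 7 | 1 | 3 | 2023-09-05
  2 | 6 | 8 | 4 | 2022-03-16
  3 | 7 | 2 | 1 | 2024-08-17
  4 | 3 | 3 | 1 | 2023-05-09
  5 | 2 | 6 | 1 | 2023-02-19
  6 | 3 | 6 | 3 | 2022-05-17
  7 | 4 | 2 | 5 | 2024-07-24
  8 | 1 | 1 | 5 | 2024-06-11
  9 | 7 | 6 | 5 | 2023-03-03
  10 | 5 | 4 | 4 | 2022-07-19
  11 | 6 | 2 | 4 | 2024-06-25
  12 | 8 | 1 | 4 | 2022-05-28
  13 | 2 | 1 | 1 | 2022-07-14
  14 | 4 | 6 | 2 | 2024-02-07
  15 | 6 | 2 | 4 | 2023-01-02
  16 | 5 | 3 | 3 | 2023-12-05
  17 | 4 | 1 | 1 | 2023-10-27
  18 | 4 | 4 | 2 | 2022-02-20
SELECT category, COUNT(*) AS n FROM products GROUP BY category HAVING COUNT(*) >= 3

Execution result:
category | n
Computing | 4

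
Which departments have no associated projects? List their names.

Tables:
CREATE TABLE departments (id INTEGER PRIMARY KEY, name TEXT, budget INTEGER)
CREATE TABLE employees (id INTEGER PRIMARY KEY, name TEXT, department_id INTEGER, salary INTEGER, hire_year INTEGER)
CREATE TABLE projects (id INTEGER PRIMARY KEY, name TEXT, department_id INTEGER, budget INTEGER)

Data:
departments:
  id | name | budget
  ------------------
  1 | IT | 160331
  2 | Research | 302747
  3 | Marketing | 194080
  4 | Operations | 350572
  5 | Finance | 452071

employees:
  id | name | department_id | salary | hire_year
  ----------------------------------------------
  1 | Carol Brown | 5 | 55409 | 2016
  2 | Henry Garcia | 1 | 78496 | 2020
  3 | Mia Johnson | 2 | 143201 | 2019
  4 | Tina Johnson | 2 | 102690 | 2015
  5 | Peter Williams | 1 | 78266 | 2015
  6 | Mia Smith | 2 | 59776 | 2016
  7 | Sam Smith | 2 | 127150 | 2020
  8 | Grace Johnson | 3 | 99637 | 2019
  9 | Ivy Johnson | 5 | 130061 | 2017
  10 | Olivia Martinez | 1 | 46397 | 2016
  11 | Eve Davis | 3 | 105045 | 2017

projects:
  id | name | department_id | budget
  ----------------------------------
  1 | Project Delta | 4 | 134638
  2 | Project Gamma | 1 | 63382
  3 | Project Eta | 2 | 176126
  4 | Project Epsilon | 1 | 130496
SELECT p.name FROM departments p LEFT JOIN projects c ON c.department_id = p.id WHERE c.id IS NULL

Execution result:
name
Marketing
Finance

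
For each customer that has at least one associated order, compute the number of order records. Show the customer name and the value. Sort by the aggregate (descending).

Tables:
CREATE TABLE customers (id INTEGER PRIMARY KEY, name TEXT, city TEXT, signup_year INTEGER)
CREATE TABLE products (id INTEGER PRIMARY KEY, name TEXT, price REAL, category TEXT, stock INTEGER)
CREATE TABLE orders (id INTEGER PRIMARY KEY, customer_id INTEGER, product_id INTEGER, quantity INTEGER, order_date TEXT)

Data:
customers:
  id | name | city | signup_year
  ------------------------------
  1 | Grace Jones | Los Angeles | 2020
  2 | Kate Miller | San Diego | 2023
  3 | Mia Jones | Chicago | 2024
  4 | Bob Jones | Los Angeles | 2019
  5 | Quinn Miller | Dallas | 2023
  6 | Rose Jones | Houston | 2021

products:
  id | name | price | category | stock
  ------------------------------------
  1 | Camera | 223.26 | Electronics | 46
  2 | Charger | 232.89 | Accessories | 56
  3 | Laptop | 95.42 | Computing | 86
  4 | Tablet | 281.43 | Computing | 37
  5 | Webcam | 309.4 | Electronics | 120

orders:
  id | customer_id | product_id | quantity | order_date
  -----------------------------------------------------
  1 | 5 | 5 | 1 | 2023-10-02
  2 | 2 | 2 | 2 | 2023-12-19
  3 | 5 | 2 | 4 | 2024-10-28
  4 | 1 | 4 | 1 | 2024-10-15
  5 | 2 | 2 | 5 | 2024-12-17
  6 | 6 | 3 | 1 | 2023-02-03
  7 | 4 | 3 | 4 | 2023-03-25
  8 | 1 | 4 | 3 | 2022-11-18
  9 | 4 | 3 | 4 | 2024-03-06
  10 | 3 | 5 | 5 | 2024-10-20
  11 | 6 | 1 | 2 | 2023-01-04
SELECT p.name, COUNT(*) AS n FROM orders c JOIN customers p ON c.customer_id = p.id GROUP BY p.id, p.name ORDER BY n DESC

Execution result:
name | n
Grace Jones | 2
Kate Miller | 2
Bob Jones | 2
Quinn Miller | 2
Rose Jones | 2
Mia Jones | 1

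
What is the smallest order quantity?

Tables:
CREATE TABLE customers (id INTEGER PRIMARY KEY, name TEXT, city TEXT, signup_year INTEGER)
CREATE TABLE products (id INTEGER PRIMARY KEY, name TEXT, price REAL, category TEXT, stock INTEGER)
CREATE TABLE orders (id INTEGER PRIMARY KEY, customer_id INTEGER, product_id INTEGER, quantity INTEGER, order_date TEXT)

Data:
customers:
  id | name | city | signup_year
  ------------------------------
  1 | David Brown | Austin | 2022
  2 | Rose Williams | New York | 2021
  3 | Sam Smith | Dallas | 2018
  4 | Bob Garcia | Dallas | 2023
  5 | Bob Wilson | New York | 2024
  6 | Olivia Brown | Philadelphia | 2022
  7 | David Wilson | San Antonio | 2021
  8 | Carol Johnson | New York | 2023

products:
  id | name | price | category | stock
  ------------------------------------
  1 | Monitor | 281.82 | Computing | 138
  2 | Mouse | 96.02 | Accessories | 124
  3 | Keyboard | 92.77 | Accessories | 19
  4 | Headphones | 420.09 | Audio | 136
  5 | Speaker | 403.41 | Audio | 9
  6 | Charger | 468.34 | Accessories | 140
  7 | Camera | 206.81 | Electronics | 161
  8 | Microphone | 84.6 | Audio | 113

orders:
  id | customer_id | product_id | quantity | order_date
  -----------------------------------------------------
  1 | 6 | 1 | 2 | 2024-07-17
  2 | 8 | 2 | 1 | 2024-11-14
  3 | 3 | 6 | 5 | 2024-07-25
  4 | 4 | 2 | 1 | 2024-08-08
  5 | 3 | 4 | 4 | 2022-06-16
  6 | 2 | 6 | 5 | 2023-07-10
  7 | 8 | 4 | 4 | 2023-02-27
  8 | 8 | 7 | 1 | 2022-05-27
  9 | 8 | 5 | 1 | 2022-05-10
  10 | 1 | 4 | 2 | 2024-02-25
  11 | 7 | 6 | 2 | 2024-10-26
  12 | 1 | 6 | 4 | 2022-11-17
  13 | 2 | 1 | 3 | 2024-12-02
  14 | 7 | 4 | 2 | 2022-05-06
SELECT MIN(quantity) FROM orders

Execution result:
1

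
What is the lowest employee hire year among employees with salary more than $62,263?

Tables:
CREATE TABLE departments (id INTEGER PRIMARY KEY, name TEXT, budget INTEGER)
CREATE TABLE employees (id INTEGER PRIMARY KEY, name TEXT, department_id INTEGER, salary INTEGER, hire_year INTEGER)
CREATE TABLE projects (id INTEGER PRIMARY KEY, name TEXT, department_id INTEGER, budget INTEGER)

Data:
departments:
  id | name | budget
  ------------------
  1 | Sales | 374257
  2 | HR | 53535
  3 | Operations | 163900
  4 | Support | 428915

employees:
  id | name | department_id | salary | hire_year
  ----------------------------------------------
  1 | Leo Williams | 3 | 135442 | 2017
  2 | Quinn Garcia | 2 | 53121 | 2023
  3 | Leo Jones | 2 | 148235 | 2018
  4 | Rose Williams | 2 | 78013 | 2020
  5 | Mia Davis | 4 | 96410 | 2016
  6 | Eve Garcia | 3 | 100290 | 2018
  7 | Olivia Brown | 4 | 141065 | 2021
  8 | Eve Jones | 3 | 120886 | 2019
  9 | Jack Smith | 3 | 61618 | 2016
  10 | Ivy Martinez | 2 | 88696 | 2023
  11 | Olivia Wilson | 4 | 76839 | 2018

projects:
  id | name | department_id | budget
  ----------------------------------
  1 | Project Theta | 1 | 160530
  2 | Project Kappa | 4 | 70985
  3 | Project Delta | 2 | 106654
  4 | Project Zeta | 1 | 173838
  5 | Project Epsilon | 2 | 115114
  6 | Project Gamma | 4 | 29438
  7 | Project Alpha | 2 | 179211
SELECT MIN(hire_year) FROM employees WHERE salary > 62263

Execution result:
2016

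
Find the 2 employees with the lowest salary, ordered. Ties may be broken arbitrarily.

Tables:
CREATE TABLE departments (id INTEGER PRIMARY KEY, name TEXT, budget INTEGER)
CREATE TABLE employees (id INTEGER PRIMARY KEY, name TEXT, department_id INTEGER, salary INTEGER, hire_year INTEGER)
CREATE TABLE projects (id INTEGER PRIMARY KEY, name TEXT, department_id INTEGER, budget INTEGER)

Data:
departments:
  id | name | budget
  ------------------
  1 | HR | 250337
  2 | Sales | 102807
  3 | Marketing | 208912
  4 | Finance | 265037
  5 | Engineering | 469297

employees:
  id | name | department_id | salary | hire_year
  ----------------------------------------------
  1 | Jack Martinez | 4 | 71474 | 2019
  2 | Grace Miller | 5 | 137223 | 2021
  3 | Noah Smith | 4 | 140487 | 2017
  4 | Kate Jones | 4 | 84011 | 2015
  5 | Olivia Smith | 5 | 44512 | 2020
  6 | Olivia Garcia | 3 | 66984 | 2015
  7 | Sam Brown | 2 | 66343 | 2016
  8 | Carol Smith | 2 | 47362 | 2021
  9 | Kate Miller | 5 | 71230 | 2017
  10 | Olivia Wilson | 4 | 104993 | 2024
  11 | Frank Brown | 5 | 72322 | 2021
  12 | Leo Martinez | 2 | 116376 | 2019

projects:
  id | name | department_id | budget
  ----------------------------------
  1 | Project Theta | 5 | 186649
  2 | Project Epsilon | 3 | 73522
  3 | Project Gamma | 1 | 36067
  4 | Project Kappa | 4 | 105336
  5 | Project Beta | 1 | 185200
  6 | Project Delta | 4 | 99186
SELECT name, salary FROM employees ORDER BY salary ASC LIMIT 2

Execution result:
name | salary
Olivia Smith | 44512
Carol Smith | 47362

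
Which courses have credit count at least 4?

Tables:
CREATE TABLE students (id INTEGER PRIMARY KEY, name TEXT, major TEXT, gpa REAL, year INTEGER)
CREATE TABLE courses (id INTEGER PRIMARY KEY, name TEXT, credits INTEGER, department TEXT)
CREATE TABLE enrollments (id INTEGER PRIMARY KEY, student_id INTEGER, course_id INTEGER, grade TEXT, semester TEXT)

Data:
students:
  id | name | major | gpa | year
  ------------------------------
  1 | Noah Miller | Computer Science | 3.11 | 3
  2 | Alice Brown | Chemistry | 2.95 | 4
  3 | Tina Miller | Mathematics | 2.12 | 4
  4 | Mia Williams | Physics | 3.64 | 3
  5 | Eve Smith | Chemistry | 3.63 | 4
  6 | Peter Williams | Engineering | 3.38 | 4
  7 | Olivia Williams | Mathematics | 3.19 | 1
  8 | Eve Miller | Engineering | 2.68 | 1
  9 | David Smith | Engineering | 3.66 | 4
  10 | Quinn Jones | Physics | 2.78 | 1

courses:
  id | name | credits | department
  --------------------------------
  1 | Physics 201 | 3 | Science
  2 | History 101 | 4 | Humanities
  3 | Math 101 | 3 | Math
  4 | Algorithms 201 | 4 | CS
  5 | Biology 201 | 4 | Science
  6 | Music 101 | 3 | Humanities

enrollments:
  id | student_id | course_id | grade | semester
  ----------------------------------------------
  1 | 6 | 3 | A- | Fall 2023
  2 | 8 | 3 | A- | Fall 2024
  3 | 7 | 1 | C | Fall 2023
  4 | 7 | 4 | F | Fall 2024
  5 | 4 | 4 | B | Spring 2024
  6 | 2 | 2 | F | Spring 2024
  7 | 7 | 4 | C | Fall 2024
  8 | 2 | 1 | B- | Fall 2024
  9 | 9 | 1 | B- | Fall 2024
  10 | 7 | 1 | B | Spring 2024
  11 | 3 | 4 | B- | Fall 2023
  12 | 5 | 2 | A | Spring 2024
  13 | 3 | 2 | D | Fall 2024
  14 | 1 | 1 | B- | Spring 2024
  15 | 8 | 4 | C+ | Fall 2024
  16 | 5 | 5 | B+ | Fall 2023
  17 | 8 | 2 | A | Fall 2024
SELECT name, credits FROM courses WHERE credits >= 4

Execution result:
name | credits
History 101 | 4
Algorithms 201 | 4
Biology 201 | 4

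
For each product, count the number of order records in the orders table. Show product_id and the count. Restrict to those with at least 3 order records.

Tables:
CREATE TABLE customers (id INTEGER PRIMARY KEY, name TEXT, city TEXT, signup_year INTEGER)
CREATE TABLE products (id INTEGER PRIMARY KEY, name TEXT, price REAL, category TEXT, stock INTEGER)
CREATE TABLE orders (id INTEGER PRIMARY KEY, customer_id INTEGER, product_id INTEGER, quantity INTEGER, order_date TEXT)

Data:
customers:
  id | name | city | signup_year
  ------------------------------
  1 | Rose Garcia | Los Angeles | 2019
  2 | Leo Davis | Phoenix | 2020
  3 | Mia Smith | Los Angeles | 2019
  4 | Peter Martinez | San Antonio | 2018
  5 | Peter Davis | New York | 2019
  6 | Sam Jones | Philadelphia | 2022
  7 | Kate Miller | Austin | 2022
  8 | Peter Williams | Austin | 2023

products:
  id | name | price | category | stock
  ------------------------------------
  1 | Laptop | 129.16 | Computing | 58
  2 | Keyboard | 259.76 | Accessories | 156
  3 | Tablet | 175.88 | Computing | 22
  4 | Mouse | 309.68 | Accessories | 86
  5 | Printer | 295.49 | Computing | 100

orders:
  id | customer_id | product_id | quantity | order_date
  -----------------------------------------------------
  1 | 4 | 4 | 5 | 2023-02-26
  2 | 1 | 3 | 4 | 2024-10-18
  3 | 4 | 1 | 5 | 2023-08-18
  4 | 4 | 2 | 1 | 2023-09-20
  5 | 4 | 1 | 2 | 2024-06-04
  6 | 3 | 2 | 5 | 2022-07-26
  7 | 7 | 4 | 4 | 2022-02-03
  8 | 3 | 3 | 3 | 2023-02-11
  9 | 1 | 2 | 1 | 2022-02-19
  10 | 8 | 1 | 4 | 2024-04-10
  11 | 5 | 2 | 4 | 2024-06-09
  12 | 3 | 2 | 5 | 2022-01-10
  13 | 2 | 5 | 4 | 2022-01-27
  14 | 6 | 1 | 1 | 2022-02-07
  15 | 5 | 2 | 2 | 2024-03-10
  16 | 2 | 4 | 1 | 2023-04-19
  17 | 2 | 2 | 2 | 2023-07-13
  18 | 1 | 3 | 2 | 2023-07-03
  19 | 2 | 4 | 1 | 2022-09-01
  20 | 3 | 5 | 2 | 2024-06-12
SELECT product_id, COUNT(*) AS order_count FROM orders GROUP BY product_id HAVING COUNT(*) >= 3

Execution result:
product_id | order_count
1 | 4
2 | 7
3 | 3
4 | 4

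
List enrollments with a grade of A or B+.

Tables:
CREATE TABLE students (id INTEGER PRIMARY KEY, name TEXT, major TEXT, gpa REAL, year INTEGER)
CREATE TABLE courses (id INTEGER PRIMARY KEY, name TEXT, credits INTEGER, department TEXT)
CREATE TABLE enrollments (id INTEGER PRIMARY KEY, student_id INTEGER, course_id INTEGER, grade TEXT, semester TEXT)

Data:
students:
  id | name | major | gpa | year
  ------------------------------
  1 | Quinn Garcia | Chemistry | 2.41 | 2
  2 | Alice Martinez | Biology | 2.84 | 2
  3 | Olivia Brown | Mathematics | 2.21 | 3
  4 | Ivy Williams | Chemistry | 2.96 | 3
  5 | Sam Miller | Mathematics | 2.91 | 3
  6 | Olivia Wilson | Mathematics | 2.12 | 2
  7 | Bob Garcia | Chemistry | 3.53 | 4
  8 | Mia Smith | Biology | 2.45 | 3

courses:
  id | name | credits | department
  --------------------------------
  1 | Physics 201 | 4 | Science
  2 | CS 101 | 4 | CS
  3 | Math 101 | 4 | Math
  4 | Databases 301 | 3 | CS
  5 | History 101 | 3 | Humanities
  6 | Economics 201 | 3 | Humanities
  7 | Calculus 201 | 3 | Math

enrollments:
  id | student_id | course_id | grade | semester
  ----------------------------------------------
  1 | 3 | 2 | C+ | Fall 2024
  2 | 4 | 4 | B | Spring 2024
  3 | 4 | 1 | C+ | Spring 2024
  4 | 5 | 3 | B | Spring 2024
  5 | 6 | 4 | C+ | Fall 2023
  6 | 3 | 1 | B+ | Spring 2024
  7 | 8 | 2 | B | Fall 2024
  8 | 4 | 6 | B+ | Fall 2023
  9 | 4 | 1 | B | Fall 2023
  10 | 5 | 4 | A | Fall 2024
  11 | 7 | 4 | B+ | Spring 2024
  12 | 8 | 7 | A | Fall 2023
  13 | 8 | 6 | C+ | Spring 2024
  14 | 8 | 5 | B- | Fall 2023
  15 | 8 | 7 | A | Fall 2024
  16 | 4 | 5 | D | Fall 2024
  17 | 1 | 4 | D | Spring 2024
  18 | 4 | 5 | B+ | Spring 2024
SELECT id, grade FROM enrollments WHERE grade IN ('A', 'B+')

Execution result:
id | grade
6 | B+
8 | B+
10 | A
11 | B+
12 | A
15 | A
18 | B+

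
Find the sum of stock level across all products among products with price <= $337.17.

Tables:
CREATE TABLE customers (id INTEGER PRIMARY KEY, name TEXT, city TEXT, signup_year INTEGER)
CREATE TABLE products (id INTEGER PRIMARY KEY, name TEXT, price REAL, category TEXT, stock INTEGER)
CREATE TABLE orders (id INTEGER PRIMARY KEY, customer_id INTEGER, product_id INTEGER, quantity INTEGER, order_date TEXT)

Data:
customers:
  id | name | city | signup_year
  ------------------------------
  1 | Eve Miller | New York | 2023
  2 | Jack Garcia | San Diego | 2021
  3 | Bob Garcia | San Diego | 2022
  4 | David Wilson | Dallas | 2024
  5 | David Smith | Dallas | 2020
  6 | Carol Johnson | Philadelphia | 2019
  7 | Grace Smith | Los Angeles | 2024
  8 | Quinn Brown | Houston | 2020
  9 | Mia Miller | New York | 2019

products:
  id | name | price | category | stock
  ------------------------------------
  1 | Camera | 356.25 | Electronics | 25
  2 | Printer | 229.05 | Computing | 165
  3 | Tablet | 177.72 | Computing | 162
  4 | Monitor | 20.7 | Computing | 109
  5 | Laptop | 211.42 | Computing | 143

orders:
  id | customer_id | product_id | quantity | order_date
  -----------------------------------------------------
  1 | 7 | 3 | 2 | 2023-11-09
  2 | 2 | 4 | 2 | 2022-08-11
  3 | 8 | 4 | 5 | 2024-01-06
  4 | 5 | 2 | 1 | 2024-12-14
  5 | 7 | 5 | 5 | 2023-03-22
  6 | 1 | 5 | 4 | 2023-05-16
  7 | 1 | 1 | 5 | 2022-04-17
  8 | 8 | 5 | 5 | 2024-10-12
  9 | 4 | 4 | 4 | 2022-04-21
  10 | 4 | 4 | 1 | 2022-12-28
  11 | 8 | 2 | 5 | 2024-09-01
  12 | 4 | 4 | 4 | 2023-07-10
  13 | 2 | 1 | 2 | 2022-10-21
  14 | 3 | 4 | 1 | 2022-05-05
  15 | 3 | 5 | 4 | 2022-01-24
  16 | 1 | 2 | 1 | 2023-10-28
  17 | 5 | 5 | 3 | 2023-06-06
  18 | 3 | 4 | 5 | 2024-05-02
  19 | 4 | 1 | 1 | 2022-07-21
SELECT SUM(stock) FROM products WHERE price <= 337.17

Execution result:
579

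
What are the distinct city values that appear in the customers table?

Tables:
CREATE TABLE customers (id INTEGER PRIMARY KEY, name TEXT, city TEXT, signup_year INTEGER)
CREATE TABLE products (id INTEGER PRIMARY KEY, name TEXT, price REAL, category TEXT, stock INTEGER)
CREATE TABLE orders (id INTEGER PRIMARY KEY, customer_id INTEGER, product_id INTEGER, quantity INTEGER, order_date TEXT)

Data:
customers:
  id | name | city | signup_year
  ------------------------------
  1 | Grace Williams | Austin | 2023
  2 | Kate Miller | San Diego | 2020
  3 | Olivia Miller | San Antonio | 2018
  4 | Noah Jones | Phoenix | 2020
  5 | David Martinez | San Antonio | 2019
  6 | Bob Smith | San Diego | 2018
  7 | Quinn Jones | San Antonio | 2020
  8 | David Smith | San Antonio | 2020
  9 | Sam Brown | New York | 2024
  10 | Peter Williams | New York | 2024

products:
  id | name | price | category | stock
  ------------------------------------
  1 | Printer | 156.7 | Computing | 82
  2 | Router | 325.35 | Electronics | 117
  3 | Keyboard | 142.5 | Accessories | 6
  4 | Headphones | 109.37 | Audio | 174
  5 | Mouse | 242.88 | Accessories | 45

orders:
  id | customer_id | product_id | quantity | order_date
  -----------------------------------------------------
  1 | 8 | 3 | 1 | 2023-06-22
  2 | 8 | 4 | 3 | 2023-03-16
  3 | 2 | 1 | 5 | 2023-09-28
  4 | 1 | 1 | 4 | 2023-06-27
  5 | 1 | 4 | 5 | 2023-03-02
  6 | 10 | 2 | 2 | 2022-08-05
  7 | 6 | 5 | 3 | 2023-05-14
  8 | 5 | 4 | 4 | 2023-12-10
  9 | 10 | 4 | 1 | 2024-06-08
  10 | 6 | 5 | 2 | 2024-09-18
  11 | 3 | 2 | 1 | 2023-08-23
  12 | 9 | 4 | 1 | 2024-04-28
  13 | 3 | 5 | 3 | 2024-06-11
SELECT DISTINCT city FROM customers

Execution result:
city
Austin
San Diego
San Antonio
Phoenix
New York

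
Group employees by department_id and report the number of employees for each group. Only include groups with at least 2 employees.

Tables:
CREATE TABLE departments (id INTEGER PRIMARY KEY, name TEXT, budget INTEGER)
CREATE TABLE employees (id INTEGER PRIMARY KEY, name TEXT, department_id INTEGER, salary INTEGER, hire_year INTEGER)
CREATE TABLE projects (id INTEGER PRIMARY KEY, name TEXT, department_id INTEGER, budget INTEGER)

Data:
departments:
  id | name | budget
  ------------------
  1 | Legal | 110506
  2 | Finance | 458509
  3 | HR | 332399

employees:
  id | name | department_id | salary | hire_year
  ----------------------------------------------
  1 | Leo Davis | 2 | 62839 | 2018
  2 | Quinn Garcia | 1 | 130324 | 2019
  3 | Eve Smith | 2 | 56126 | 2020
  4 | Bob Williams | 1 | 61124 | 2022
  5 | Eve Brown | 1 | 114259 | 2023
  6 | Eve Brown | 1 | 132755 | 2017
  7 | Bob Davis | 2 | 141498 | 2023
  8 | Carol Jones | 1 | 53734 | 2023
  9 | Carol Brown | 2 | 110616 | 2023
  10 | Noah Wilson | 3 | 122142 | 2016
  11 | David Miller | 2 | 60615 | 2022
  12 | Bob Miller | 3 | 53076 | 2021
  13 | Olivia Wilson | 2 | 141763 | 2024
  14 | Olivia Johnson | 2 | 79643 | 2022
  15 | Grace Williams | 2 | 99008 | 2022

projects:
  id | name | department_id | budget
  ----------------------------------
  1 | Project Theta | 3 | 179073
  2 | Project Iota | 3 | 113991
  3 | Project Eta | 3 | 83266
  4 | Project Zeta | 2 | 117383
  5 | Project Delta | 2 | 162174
SELECT department_id, COUNT(*) AS n FROM employees GROUP BY department_id HAVING COUNT(*) >= 2

Execution result:
department_id | n
1 | 5
2 | 8
3 | 2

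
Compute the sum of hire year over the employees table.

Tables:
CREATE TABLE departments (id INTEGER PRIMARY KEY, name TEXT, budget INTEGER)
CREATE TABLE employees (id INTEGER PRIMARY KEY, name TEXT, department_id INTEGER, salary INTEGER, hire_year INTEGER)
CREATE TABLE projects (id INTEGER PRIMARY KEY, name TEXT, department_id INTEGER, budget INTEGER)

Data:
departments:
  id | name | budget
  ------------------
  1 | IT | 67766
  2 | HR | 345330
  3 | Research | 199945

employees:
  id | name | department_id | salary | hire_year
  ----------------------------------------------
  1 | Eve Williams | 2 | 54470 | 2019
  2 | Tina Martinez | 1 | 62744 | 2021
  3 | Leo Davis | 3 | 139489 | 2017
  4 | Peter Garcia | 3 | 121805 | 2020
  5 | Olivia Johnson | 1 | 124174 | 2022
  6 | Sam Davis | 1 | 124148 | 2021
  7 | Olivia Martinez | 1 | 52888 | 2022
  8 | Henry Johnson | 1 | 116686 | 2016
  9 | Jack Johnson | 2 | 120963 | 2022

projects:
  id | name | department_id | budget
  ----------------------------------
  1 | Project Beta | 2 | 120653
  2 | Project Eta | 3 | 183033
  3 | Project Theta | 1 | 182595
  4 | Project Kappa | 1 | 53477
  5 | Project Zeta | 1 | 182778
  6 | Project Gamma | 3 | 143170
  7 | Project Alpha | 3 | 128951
SELECT SUM(hire_year) FROM employees

Execution result:
18180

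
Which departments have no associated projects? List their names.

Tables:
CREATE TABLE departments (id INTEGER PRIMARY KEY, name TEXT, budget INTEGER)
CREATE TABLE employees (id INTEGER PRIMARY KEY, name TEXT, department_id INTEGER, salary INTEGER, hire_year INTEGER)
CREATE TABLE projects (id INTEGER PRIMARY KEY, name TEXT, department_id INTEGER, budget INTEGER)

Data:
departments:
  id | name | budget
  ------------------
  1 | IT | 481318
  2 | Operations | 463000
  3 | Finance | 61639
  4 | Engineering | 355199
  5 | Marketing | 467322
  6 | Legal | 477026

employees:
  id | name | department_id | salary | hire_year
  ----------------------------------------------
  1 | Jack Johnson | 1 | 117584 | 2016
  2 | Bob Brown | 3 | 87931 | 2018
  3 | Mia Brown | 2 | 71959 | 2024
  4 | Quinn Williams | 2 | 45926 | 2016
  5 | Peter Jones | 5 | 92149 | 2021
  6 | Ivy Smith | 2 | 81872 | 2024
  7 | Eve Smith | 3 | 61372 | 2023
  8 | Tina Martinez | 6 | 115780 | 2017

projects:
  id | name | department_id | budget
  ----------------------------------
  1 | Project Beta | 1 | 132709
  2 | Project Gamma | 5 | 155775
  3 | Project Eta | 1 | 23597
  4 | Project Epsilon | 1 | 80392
SELECT p.name FROM departments p LEFT JOIN projects c ON c.department_id = p.id WHERE c.id IS NULL

Execution result:
name
Operations
Finance
Engineering
Legal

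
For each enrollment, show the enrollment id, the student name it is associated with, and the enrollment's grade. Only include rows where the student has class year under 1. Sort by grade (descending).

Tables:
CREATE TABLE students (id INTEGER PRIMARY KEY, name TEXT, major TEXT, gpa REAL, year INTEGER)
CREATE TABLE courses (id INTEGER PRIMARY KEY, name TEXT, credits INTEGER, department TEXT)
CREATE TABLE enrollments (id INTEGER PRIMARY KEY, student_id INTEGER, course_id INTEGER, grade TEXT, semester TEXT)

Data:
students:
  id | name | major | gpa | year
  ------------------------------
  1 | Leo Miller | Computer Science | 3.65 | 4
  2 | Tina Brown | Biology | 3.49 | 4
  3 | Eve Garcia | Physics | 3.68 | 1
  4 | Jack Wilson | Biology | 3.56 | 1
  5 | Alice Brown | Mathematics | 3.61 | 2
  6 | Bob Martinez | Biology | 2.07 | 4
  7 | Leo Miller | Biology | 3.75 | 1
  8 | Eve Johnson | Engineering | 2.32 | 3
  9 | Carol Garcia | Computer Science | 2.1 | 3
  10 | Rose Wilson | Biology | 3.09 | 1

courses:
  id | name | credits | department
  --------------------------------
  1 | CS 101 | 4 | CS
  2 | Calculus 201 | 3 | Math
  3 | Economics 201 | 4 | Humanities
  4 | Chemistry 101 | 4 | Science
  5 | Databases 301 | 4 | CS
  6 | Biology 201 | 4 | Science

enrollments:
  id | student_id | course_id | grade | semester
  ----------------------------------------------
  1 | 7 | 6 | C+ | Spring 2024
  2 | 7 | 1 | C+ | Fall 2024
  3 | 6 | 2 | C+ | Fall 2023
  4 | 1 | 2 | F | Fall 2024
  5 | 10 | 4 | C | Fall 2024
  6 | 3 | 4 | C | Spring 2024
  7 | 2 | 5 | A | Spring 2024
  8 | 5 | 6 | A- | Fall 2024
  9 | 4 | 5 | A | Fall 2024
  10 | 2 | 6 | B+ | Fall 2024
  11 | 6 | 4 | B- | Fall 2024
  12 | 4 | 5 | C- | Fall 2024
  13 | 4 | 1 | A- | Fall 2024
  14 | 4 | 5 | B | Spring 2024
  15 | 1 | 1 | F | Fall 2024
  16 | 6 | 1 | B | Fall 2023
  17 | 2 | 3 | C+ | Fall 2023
SELECT c.id, p.name AS student, c.grade FROM enrollments c JOIN students p ON c.student_id = p.id WHERE p.year < 1 ORDER BY c.grade DESC

Execution result:
(no rows)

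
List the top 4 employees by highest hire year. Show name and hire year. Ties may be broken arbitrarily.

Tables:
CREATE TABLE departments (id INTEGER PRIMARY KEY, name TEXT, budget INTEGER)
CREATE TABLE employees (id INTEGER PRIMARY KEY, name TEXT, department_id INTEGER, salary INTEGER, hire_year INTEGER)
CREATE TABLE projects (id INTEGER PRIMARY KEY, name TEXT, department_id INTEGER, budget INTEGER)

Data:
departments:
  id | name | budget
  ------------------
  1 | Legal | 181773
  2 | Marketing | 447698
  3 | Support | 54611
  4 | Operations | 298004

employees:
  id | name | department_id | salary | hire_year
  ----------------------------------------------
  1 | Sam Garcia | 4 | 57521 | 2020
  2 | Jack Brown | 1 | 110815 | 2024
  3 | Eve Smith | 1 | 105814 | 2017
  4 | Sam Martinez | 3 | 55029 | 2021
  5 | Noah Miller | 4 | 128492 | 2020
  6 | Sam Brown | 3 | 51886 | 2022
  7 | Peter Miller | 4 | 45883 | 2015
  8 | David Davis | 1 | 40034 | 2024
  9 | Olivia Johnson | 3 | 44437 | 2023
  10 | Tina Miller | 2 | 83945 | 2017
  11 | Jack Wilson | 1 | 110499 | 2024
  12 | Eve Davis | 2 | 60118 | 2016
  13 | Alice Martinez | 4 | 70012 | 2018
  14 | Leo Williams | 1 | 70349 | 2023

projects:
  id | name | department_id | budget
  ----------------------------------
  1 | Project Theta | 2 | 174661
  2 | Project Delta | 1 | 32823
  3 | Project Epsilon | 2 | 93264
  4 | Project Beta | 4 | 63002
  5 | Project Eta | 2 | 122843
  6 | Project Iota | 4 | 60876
SELECT name, hire_year FROM employees ORDER BY hire_year DESC LIMIT 4

Execution result:
name | hire_year
Jack Brown | 2024
David Davis | 2024
Jack Wilson | 2024
Olivia Johnson | 2023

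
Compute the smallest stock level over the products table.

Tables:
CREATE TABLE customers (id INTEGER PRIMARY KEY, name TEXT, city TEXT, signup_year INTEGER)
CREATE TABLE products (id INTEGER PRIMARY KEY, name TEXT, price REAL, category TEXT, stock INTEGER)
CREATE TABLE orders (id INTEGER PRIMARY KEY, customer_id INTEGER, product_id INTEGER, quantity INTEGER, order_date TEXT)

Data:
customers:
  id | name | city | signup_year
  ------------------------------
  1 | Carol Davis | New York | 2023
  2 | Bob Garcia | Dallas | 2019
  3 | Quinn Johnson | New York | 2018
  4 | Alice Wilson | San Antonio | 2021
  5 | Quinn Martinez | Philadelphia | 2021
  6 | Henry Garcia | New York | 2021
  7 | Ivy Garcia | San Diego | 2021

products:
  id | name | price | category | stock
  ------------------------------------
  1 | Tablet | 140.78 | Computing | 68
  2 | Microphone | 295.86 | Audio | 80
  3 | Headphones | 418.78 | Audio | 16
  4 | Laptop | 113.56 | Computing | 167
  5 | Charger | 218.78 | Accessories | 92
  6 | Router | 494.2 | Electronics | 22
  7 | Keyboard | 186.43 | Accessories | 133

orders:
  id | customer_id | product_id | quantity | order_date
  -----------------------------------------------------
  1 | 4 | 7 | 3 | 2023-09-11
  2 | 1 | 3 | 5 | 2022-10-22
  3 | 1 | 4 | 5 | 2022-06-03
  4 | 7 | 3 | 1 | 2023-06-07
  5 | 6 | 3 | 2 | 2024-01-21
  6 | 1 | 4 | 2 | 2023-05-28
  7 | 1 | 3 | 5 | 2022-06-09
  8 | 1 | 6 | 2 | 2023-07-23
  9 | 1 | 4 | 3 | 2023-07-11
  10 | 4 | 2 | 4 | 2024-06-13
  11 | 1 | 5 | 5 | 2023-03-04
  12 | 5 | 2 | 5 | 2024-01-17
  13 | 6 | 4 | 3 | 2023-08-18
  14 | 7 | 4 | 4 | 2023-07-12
SELECT MIN(stock) FROM products

Execution result:
16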